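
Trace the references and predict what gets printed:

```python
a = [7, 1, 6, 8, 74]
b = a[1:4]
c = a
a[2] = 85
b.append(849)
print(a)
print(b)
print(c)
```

Key concept: slice vs alias.
Step by step:
`a = [7, 1, 6, 8, 74]` → a = [7, 1, 6, 8, 74]
`b = a[1:4]` → b = [1, 6, 8]
`c = a` → c = [7, 1, 6, 8, 74] (same object as a)
`a[2] = 85` → a = [7, 1, 85, 8, 74] (same object as c); c = [7, 1, 85, 8, 74] (same object as a)
`b.append(849)` → b = [1, 6, 8, 849]
`print(a)` → prints [7, 1, 85, 8, 74]
`print(b)` → prints [1, 6, 8, 849]
`print(c)` → prints [7, 1, 85, 8, 74]

Answer:
[7, 1, 85, 8, 74]
[1, 6, 8, 849]
[7, 1, 85, 8, 74]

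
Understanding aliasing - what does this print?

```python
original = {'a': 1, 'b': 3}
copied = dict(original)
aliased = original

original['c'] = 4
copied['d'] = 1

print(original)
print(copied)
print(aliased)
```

Key concept: dict() creates copy, assignment creates alias.
Step by step:
`original = {'a': 1, 'b': 3}` → original = {'a': 1, 'b': 3}
`copied = dict(original)` → copied = {'a': 1, 'b': 3}
`aliased = original` → aliased = {'a': 1, 'b': 3} (same object as original)
`original['c'] = 4` → original = {'a': 1, 'b': 3, 'c': 4} (same object as aliased); aliased = {'a': 1, 'b': 3, 'c': 4} (same object as original)
`copied['d'] = 1` → copied = {'a': 1, 'b': 3, 'd': 1}
`print(original)` → prints {'a': 1, 'b': 3, 'c': 4}
`print(copied)` → prints {'a': 1, 'b': 3, 'd': 1}
`print(aliased)` → prints {'a': 1, 'b': 3, 'c': 4}

Answer:
{'a': 1, 'b': 3, 'c': 4}
{'a': 1, 'b': 3, 'd': 1}
{'a': 1, 'b': 3, 'c': 4}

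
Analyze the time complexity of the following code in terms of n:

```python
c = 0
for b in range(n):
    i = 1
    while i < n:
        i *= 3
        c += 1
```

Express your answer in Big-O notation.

Each loop level contributes: n × log n. Multiplying the contributions gives O(n log n).

Answer: O(n log n)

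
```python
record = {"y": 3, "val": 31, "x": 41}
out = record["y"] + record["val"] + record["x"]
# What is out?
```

Trace:
`record = {"y": 3, "val": 31, "x": 41}` → record = {'y': 3, 'val': 31, 'x': 41}
`out = record["y"] + record["val"] + record["x"]` → out = 75
So out = 75

Answer: 75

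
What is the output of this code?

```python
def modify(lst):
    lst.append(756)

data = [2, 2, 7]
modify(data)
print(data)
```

Key concept: function modifies passed list.
Step by step:
`data = [2, 2, 7]` → data = [2, 2, 7]
`modify(data)` → data = [2, 2, 7, 756]
`print(data)` → prints [2, 2, 7, 756]

Answer: [2, 2, 7, 756]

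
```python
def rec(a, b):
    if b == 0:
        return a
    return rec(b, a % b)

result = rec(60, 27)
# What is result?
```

rec(60, 27) -> rec(27, 6) -> rec(6, 3) -> rec(3, 0) -> 3

Answer: 3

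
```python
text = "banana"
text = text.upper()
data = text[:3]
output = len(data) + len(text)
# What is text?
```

Trace:
`text = "banana"` → text = 'banana'
`text = text.upper()` → text = 'BANANA'
`data = text[:3]` → data = 'BAN'
`output = len(data) + len(text)` → output = 9
So text = 'BANANA'

Answer: 'BANANA'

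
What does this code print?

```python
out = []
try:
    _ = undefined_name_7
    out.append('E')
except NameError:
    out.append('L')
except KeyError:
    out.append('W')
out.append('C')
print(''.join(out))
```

Execution trace: 'L' (except NameError) → 'C' (after the try/except). Output: LC

Answer: LC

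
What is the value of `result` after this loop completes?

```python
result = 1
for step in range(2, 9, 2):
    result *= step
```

Product of even numbers 2 to 8
`result` takes the values: 1 → 2 → 8 → 48 → 384

Answer: 384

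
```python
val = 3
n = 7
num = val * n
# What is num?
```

Trace:
`val = 3` → val = 3
`n = 7` → n = 7
`num = val * n` → num = 21
So num = 21

Answer: 21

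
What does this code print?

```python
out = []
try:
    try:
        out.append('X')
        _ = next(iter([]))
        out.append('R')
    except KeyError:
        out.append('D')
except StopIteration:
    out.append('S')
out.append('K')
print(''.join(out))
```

Execution trace: 'X' (inner try body) → 'S' (outer except StopIteration) → 'K' (after the try/except). Output: XSK

Answer: XSK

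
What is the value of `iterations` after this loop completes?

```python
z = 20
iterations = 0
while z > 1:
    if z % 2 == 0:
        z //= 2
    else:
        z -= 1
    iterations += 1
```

Steps to reduce 20 to 1
`iterations` takes the values: 0 → 1 → 2 → 3 → 4 → 5

Answer: 5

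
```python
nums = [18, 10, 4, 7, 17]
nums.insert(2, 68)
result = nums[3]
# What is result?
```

Trace:
`nums = [18, 10, 4, 7, 17]` → nums = [18, 10, 4, 7, 17]
`nums.insert(2, 68)` → nums = [18, 10, 68, 4, 7, 17]
`result = nums[3]` → result = 4
So result = 4

Answer: 4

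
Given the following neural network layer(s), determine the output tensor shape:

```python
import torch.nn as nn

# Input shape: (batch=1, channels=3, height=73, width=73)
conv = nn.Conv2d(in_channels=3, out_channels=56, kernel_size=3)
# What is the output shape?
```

Input: (1, 3, 73, 73) -> Output: (1, 56, 71, 71)

Answer: (1, 56, 71, 71)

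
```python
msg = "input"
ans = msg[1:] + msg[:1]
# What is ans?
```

Trace:
`msg = "input"` → msg = 'input'
`ans = msg[1:] + msg[:1]` → ans = 'nputi'
So ans = 'nputi'

Answer: 'nputi'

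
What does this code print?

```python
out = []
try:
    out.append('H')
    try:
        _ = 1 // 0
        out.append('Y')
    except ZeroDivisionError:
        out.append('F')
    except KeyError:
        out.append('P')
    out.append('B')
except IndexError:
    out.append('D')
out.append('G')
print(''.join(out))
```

Execution trace: 'H' (try body) → 'F' (inner except ZeroDivisionError) → 'B' (try body, no exception) → 'G' (after the try/except). Output: HFBG

Answer: HFBG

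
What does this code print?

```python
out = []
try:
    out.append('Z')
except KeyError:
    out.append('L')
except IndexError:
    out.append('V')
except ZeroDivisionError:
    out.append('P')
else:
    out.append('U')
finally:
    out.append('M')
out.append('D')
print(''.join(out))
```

Execution trace: 'Z' (try body, no exception) → 'U' (else) → 'M' (finally) → 'D' (after the try/except). Output: ZUMD

Answer: ZUMD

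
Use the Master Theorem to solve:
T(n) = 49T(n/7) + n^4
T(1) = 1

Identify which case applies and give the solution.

a=49, b=7, f(n)=n^4. log_7(49) = 2. Since c=4 > 2 and the regularity condition holds (49(n/7)^4 = (49/7^4)n^4 with 49/7^4 < 1), Case 3 applies: T(n) = Θ(f(n)) = O(n^4).

Answer: O(n^4) - Case 3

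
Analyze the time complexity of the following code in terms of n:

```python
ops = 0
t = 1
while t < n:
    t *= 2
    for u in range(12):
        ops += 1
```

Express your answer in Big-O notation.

Each loop level contributes: log n × 1. Multiplying the contributions gives O(log n).

Answer: O(log n)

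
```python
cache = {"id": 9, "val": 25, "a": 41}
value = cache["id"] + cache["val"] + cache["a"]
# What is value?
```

Trace:
`cache = {"id": 9, "val": 25, "a": 41}` → cache = {'id': 9, 'val': 25, 'a': 41}
`value = cache["id"] + cache["val"] + cache["a"]` → value = 75
So value = 75

Answer: 75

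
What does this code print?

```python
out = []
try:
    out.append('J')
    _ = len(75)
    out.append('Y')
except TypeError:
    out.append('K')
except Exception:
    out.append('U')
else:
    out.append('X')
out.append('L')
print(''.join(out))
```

Execution trace: 'J' (try body) → 'K' (except TypeError) → 'L' (after the try/except). Output: JKL

Answer: JKL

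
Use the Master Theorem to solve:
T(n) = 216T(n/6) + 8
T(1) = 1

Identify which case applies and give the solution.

a=216, b=6, f(n)=8. log_6(216) = 3. Since c=0 < 3, Case 1 applies: T(n) = Θ(n^log_b(a)) = O(n^3).

Answer: O(n^3) - Case 1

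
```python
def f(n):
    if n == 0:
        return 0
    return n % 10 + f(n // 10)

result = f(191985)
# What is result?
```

Sum of digits of 191985: 5 + 8 + 9 + 1 + 9 + 1 = 33

Answer: 33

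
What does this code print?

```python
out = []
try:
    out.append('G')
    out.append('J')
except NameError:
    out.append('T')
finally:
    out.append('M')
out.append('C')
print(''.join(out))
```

Execution trace: 'G' (try body) → 'J' (try body, no exception) → 'M' (finally) → 'C' (after the try/except). Output: GJMC

Answer: GJMC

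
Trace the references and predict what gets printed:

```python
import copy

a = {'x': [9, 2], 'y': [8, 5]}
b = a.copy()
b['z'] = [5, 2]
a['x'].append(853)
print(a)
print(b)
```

Key concept: shallow copy of dict with mutable values.
Step by step:
`a = {'x': [9, 2], 'y': [8, 5]}` → a = {'x': [9, 2], 'y': [8, 5]}
`b = a.copy()` → b = {'x': [9, 2], 'y': [8, 5]}
`b['z'] = [5, 2]` → b = {'x': [9, 2], 'y': [8, 5], 'z': [5, 2]}
`a['x'].append(853)` → a = {'x': [9, 2, 853], 'y': [8, 5]}; b = {'x': [9, 2, 853], 'y': [8, 5], 'z': [5, 2]}
`print(a)` → prints {'x': [9, 2, 853], 'y': [8, 5]}
`print(b)` → prints {'x': [9, 2, 853], 'y': [8, 5], 'z': [5, 2]}

Answer:
{'x': [9, 2, 853], 'y': [8, 5]}
{'x': [9, 2, 853], 'y': [8, 5], 'z': [5, 2]}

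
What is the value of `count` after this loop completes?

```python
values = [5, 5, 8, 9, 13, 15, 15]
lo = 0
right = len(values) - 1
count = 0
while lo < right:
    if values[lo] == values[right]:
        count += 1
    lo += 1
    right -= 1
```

Count matching pairs from ends
`count` takes the values: 0

Answer: 0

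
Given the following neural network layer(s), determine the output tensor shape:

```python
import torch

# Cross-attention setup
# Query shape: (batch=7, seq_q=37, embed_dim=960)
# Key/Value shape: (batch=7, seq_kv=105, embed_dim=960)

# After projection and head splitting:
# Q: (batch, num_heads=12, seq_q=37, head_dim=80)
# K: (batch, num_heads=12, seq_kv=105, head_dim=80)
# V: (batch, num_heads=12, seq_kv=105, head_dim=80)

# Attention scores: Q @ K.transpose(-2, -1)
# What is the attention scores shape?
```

Input: (7, 37, 960) -> Output: (7, 12, 37, 105)

Answer: (7, 12, 37, 105)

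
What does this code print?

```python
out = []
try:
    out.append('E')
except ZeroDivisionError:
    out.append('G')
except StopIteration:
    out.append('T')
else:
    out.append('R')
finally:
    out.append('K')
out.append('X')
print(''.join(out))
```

Execution trace: 'E' (try body, no exception) → 'R' (else) → 'K' (finally) → 'X' (after the try/except). Output: ERKX

Answer: ERKX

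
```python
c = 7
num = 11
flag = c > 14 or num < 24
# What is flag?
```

Trace:
`c = 7` → c = 7
`num = 11` → num = 11
`flag = c > 14 or num < 24` → flag = True
So flag = True

Answer: True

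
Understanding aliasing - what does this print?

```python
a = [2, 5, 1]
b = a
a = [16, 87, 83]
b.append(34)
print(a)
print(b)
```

Key concept: rebinding vs mutation: a is rebound to a new list, b still points at the original.
Step by step:
`a = [2, 5, 1]` → a = [2, 5, 1]
`b = a` → b = [2, 5, 1] (same object as a)
`a = [16, 87, 83]` → a = [16, 87, 83]
`b.append(34)` → b = [2, 5, 1, 34]
`print(a)` → prints [16, 87, 83]
`print(b)` → prints [2, 5, 1, 34]

Answer:
[16, 87, 83]
[2, 5, 1, 34]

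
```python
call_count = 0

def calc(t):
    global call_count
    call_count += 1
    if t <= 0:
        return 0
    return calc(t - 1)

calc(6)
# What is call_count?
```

Linear recursion stepping by 1: 7 calls from t=6 down to ≤0.

Answer: 7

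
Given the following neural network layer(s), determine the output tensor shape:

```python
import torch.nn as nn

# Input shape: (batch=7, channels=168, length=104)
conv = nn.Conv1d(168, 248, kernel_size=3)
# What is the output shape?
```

Input: (7, 168, 104) -> Output: (7, 248, 102)

Answer: (7, 248, 102)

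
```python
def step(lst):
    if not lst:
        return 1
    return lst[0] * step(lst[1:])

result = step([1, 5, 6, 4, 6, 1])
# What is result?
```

Product over [1, 5, 6, 4, 6, 1] = 1 * 5 * 6 * 4 * 6 * 1 = 720

Answer: 720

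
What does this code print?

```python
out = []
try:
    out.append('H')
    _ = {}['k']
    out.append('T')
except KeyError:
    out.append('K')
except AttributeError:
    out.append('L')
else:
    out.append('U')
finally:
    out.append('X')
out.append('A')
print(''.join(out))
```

Execution trace: 'H' (try body) → 'K' (except KeyError) → 'X' (finally) → 'A' (after the try/except). Output: HKXA

Answer: HKXA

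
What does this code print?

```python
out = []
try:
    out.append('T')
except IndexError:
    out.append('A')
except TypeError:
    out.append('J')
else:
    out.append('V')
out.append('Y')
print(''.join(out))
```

Execution trace: 'T' (try body, no exception) → 'V' (else) → 'Y' (after the try/except). Output: TVY

Answer: TVY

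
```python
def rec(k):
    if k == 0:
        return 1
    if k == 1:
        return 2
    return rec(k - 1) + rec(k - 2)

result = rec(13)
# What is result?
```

Build up from base cases: rec(0)=1, rec(1)=2, rec(2)=3, rec(3)=5, rec(4)=8, rec(5)=13, rec(6)=21, ..., rec(13)=610

Answer: 610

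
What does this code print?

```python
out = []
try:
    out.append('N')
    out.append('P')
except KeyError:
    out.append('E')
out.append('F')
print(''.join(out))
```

Execution trace: 'N' (try body) → 'P' (try body, no exception) → 'F' (after the try/except). Output: NPF

Answer: NPF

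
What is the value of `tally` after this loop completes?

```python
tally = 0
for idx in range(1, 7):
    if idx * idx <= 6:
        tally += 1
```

Count numbers where idx² ≤ 6
`tally` takes the values: 0 → 1 → 2

Answer: 2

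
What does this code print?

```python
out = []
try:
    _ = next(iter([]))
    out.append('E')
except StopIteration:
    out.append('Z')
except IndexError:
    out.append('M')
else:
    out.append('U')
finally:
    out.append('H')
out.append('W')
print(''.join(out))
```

Execution trace: 'Z' (except StopIteration) → 'H' (finally) → 'W' (after the try/except). Output: ZHW

Answer: ZHW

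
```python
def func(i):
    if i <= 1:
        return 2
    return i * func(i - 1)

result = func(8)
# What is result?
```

func(8) = 8 * 7 * 6 * 5 * 4 * 3 * 2 * 2 = 80640

Answer: 80640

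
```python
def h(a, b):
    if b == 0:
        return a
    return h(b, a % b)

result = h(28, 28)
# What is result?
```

h(28, 28) -> h(28, 0) -> 28

Answer: 28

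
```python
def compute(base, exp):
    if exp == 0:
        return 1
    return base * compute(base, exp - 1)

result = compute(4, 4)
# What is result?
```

compute(4, 4) = 4 * 4 * 4 * 4 = 256

Answer: 256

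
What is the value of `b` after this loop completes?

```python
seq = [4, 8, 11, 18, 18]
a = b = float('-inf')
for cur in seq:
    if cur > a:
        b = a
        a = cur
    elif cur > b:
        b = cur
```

Second largest (with repeats) in [4, 8, 11, 18, 18]
`b` takes the values: -inf → 4 → 8 → 11 → 18

Answer: 18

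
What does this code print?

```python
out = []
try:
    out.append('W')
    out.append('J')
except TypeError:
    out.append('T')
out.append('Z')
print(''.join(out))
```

Execution trace: 'W' (try body) → 'J' (try body, no exception) → 'Z' (after the try/except). Output: WJZ

Answer: WJZ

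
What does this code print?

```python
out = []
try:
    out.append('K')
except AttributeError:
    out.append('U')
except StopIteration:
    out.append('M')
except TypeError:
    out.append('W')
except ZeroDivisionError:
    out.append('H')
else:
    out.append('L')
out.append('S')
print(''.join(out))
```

Execution trace: 'K' (try body, no exception) → 'L' (else) → 'S' (after the try/except). Output: KLS

Answer: KLS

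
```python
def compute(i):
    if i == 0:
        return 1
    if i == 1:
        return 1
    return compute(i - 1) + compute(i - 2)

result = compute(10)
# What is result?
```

Build up from base cases: compute(0)=1, compute(1)=1, compute(2)=2, compute(3)=3, compute(4)=5, compute(5)=8, compute(6)=13, ..., compute(10)=89

Answer: 89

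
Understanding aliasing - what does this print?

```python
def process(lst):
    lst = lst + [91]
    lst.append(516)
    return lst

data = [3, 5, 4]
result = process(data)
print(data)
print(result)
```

Key concept: rebinding parameter vs mutation.
Step by step:
`data = [3, 5, 4]` → data = [3, 5, 4]
`result = process(data)` → result = [3, 5, 4, 91, 516]
`print(data)` → prints [3, 5, 4]
`print(result)` → prints [3, 5, 4, 91, 516]

Answer:
[3, 5, 4]
[3, 5, 4, 91, 516]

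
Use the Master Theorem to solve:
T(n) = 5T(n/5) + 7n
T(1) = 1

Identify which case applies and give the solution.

a=5, b=5, f(n)=7n. log_5(5) = 1. Since c=1 = 1, Case 2 applies: T(n) = Θ(n^log_b(a) · log n) = O(n log n).

Answer: O(n log n) - Case 2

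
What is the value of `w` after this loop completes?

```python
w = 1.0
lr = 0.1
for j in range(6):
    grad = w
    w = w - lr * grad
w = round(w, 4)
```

Gradient descent: w = 1.0 * (1 - 0.1)^6
`w` takes the values: 1.0 → 0.9 → 0.81 → 0.729 → 0.6561 → 0.59049 → 0.531441 → 0.5314

Answer: 0.5314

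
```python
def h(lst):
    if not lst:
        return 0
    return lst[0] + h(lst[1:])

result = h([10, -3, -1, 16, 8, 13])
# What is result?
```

10 + (-3) + (-1) + 16 + 8 + 13 + 0 = 43

Answer: 43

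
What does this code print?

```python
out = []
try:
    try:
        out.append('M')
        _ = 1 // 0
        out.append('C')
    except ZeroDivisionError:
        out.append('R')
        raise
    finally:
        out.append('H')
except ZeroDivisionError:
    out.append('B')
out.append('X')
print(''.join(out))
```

Execution trace: 'M' (inner try body) → 'R' (inner except ZeroDivisionError) → 'H' (inner finally) → 'B' (outer except ZeroDivisionError) → 'X' (after the try/except). Output: MRHBX

Answer: MRHBX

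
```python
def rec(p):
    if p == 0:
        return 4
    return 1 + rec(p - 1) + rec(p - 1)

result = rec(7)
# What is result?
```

rec(p) = 1 + 2·rec(p-1), rec(0)=4. Closed form: (4+1)·2^7 - 1 = 639.

Answer: 639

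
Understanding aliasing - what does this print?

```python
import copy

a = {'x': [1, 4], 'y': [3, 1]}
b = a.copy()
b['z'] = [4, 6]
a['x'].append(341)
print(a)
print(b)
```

Key concept: shallow copy of dict with mutable values.
Step by step:
`a = {'x': [1, 4], 'y': [3, 1]}` → a = {'x': [1, 4], 'y': [3, 1]}
`b = a.copy()` → b = {'x': [1, 4], 'y': [3, 1]}
`b['z'] = [4, 6]` → b = {'x': [1, 4], 'y': [3, 1], 'z': [4, 6]}
`a['x'].append(341)` → a = {'x': [1, 4, 341], 'y': [3, 1]}; b = {'x': [1, 4, 341], 'y': [3, 1], 'z': [4, 6]}
`print(a)` → prints {'x': [1, 4, 341], 'y': [3, 1]}
`print(b)` → prints {'x': [1, 4, 341], 'y': [3, 1], 'z': [4, 6]}

Answer:
{'x': [1, 4, 341], 'y': [3, 1]}
{'x': [1, 4, 341], 'y': [3, 1], 'z': [4, 6]}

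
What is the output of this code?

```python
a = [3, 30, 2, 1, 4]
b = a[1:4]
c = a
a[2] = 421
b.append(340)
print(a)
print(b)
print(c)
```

Key concept: slice vs alias.
Step by step:
`a = [3, 30, 2, 1, 4]` → a = [3, 30, 2, 1, 4]
`b = a[1:4]` → b = [30, 2, 1]
`c = a` → c = [3, 30, 2, 1, 4] (same object as a)
`a[2] = 421` → a = [3, 30, 421, 1, 4] (same object as c); c = [3, 30, 421, 1, 4] (same object as a)
`b.append(340)` → b = [30, 2, 1, 340]
`print(a)` → prints [3, 30, 421, 1, 4]
`print(b)` → prints [30, 2, 1, 340]
`print(c)` → prints [3, 30, 421, 1, 4]

Answer:
[3, 30, 421, 1, 4]
[30, 2, 1, 340]
[3, 30, 421, 1, 4]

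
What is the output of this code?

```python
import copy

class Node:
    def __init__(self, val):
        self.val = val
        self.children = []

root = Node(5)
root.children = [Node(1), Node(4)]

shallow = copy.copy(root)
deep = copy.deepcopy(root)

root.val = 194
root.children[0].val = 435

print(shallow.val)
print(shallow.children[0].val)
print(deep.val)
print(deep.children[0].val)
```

Key concept: deep copy with custom objects.
Step by step:
`root = Node(5)` → root = Node(val=5, children=[])
`root.children = [Node(1), Node(4)]` → root = Node(val=5, children=[Node(val=1, children=[]), Node(val=4, children=[])])
`shallow = copy.copy(root)` → shallow = Node(val=5, children=[Node(val=1, children=[]), Node(val=4, children=[])])
`deep = copy.deepcopy(root)` → deep = Node(val=5, children=[Node(val=1, children=[]), Node(val=4, children=[])])
`root.val = 194` → root = Node(val=194, children=[Node(val=1, children=[]), Node(val=4, children=[])])
`root.children[0].val = 435` → root = Node(val=194, children=[Node(val=435, children=[]), Node(val=4, children=[])]); shallow = Node(val=5, children=[Node(val=435, children=[]), Node(val=4, children=[])])
`print(shallow.val)` → prints 5
`print(shallow.children[0].val)` → prints 435
`print(deep.val)` → prints 5
`print(deep.children[0].val)` → prints 1

Answer:
5
435
5
1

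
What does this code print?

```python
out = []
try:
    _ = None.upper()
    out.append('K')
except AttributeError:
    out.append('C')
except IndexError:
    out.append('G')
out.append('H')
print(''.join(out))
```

Execution trace: 'C' (except AttributeError) → 'H' (after the try/except). Output: CH

Answer: CH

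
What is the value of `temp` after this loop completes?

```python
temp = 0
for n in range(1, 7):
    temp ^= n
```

XOR of 1 to 6
`temp` takes the values: 0 → 1 → 3 → 0 → 4 → 1 → 7

Answer: 7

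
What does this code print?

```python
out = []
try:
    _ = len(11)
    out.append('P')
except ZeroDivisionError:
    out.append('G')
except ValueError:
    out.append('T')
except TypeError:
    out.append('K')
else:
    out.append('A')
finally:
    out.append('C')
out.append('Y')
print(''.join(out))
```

Execution trace: 'K' (except TypeError) → 'C' (finally) → 'Y' (after the try/except). Output: KCY

Answer: KCY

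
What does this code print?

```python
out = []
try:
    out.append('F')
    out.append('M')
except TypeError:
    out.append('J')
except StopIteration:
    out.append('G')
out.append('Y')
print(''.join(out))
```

Execution trace: 'F' (try body) → 'M' (try body, no exception) → 'Y' (after the try/except). Output: FMY

Answer: FMY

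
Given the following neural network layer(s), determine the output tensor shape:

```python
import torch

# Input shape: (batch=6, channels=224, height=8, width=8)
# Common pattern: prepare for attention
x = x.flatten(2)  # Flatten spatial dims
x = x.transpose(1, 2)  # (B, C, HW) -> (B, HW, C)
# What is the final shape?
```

Input: (6, 224, 8, 8) -> after flatten(2): (6, 224, 64) -> Output: (6, 64, 224)

Answer: (6, 64, 224)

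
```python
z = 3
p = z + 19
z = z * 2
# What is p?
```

Trace:
`z = 3` → z = 3
`p = z + 19` → p = 22
`z = z * 2` → z = 6
So p = 22

Answer: 22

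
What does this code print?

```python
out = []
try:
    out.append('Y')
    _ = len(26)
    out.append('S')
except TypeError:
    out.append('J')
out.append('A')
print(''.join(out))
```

Execution trace: 'Y' (try body) → 'J' (except TypeError) → 'A' (after the try/except). Output: YJA

Answer: YJA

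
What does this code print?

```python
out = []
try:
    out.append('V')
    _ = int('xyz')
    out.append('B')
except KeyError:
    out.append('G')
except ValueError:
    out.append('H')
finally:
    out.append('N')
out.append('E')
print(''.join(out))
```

Execution trace: 'V' (try body) → 'H' (except ValueError) → 'N' (finally) → 'E' (after the try/except). Output: VHNE

Answer: VHNE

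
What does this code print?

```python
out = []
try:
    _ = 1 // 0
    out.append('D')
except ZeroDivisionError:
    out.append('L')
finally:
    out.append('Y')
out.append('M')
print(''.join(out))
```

Execution trace: 'L' (except ZeroDivisionError) → 'Y' (finally) → 'M' (after the try/except). Output: LYM

Answer: LYM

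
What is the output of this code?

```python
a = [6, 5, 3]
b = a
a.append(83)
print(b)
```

Key concept: basic list aliasing.
Step by step:
`a = [6, 5, 3]` → a = [6, 5, 3]
`b = a` → b = [6, 5, 3] (same object as a)
`a.append(83)` → a = [6, 5, 3, 83] (same object as b); b = [6, 5, 3, 83] (same object as a)
`print(b)` → prints [6, 5, 3, 83]

Answer: [6, 5, 3, 83]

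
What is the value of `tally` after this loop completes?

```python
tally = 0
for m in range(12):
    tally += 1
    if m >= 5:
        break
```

Loop breaks when m reaches 5, tally is 6
`tally` takes the values: 0 → 1 → 2 → 3 → 4 → 5 → 6

Answer: 6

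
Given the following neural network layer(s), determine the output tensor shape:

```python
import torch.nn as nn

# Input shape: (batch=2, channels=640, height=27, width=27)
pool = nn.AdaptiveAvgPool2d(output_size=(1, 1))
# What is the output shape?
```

Input: (2, 640, 27, 27) -> Output: (2, 640, 1, 1)

Answer: (2, 640, 1, 1)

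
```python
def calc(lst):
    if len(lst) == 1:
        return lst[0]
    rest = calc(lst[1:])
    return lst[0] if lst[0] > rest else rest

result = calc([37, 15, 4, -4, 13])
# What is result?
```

Recursive max over [37, 15, 4, -4, 13] = 37

Answer: 37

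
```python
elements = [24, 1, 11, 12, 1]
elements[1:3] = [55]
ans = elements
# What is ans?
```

Trace:
`elements = [24, 1, 11, 12, 1]` → elements = [24, 1, 11, 12, 1]
`elements[1:3] = [55]` → elements = [24, 55, 12, 1]
`ans = elements` → ans = [24, 55, 12, 1]
So ans = [24, 55, 12, 1]

Answer: [24, 55, 12, 1]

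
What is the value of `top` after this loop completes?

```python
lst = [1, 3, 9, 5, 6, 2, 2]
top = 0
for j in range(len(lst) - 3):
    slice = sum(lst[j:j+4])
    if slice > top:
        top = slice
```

Max sum of 4-element window in [1, 3, 9, 5, 6, 2, 2]
`top` takes the values: 0 → 18 → 23

Answer: 23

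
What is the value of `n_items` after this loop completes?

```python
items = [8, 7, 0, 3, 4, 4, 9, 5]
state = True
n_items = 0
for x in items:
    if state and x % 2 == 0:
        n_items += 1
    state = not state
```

Count even values at even positions
`n_items` takes the values: 0 → 1 → 2 → 3

Answer: 3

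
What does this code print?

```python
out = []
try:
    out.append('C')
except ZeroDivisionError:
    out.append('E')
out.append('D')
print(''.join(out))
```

Execution trace: 'C' (try body, no exception) → 'D' (after the try/except). Output: CD

Answer: CD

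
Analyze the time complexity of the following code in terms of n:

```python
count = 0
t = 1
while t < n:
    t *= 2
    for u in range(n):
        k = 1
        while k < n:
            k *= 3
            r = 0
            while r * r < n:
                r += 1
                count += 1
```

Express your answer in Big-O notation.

Each loop level contributes: log n × n × log n × √n. Multiplying the contributions gives O(n√n log² n).

Answer: O(n√n log² n)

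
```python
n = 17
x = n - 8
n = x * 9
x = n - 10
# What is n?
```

Trace:
`n = 17` → n = 17
`x = n - 8` → x = 9
`n = x * 9` → n = 81
`x = n - 10` → x = 71
So n = 81

Answer: 81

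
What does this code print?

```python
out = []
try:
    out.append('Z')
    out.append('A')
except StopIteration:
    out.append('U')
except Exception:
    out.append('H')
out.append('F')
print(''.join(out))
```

Execution trace: 'Z' (try body) → 'A' (try body, no exception) → 'F' (after the try/except). Output: ZAF

Answer: ZAF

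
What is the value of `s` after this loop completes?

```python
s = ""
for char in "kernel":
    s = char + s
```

Reverse 'kernel'
`s` takes the values: "" → "k" → "ek" → "rek" → "nrek" → "enrek" → "lenrek"

Answer: "lenrek"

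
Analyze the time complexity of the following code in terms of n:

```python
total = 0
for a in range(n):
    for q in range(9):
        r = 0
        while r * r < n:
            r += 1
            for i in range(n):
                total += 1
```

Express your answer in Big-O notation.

Each loop level contributes: n × 1 × √n × n. Multiplying the contributions gives O(n^2√n).

Answer: O(n^2√n)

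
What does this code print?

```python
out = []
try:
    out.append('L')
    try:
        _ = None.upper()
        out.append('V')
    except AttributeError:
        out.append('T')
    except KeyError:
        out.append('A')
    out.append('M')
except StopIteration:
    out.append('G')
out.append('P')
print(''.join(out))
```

Execution trace: 'L' (try body) → 'T' (inner except AttributeError) → 'M' (try body, no exception) → 'P' (after the try/except). Output: LTMP

Answer: LTMP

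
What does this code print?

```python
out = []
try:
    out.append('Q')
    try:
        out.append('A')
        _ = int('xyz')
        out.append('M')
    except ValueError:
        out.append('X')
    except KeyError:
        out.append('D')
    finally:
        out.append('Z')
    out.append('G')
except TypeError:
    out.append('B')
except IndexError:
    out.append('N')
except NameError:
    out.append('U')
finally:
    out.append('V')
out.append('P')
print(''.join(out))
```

Execution trace: 'Q' (try body) → 'A' (inner try body) → 'X' (inner except ValueError) → 'Z' (inner finally) → 'G' (try body, no exception) → 'V' (finally) → 'P' (after the try/except). Output: QAXZGVP

Answer: QAXZGVP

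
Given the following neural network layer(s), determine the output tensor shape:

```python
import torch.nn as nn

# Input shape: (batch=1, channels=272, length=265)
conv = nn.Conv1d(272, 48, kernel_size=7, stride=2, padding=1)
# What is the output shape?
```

Input: (1, 272, 265) -> Output: (1, 48, 131)

Answer: (1, 48, 131)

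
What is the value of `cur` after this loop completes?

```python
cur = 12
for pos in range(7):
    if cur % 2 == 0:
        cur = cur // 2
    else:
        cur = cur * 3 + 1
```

Collatz-style transformation from 12
`cur` takes the values: 12 → 6 → 3 → 10 → 5 → 16 → 8 → 4

Answer: 4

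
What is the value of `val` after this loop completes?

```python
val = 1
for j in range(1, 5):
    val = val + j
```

Start at 1, add 1 through 4
`val` takes the values: 1 → 2 → 4 → 7 → 11

Answer: 11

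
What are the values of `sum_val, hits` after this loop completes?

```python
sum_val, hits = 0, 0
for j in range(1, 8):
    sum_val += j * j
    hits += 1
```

Sum of squares and count
`sum_val, hits` takes the values: (0, 0) → (1, 0) → (1, 1) → (5, 1) → (5, 2) → (14, 2) → (14, 3) → (30, 3) → (30, 4) → (55, 4) → (55, 5) → (91, 5) → (91, 6) → (140, 6) → (140, 7)

Answer: 140, 7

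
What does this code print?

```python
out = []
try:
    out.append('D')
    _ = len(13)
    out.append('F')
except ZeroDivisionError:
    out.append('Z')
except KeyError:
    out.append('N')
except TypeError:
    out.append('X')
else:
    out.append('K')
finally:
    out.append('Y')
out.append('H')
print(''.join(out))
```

Execution trace: 'D' (try body) → 'X' (except TypeError) → 'Y' (finally) → 'H' (after the try/except). Output: DXYH

Answer: DXYH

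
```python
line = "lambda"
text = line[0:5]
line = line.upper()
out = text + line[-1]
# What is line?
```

Trace:
`line = "lambda"` → line = 'lambda'
`text = line[0:5]` → text = 'lambd'
`line = line.upper()` → line = 'LAMBDA'
`out = text + line[-1]` → out = 'lambdA'
So line = 'LAMBDA'

Answer: 'LAMBDA'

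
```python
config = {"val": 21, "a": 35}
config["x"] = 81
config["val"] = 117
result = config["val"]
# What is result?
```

Trace:
`config = {"val": 21, "a": 35}` → config = {'val': 21, 'a': 35}
`config["x"] = 81` → config = {'val': 21, 'a': 35, 'x': 81}
`config["val"] = 117` → config = {'val': 117, 'a': 35, 'x': 81}
`result = config["val"]` → result = 117
So result = 117

Answer: 117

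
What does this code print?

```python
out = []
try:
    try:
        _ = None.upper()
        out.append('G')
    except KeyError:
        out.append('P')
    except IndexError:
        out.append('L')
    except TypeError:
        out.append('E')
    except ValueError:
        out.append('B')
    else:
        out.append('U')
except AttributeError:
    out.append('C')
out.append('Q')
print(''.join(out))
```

Execution trace: 'C' (outer except AttributeError) → 'Q' (after the try/except). Output: CQ

Answer: CQ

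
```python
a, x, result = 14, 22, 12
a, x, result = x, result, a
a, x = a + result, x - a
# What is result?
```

Trace:
`a, x, result = 14, 22, 12` → a = 14; x = 22; result = 12
`a, x, result = x, result, a` → a = 22; x = 12; result = 14
`a, x = a + result, x - a` → a = 36; x = -10
So result = 14

Answer: 14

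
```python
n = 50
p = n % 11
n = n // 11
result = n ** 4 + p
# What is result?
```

Trace:
`n = 50` → n = 50
`p = n % 11` → p = 6
`n = n // 11` → n = 4
`result = n ** 4 + p` → result = 262
So result = 262

Answer: 262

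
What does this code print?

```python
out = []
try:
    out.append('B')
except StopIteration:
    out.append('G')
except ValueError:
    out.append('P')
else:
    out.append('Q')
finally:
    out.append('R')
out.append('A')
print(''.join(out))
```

Execution trace: 'B' (try body, no exception) → 'Q' (else) → 'R' (finally) → 'A' (after the try/except). Output: BQRA

Answer: BQRA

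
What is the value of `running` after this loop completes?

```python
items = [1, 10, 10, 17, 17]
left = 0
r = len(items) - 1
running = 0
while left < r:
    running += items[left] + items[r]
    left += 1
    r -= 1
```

Sum of pairs from ends
`running` takes the values: 0 → 18 → 45

Answer: 45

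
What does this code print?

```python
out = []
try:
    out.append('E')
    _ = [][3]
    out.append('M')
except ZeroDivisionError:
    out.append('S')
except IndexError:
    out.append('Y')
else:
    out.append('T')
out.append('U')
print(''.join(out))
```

Execution trace: 'E' (try body) → 'Y' (except IndexError) → 'U' (after the try/except). Output: EYU

Answer: EYU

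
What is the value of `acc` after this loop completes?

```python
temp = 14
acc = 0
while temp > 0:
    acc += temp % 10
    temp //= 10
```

Sum digits of 14
`acc` takes the values: 0 → 4 → 5

Answer: 5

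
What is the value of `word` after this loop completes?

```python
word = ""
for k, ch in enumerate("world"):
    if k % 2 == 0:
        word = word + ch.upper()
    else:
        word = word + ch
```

Uppercase even positions in 'world'
`word` takes the values: "" → "W" → "Wo" → "WoR" → "WoRl" → "WoRlD"

Answer: "WoRlD"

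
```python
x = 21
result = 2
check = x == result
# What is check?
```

Trace:
`x = 21` → x = 21
`result = 2` → result = 2
`check = x == result` → check = False
So check = False

Answer: False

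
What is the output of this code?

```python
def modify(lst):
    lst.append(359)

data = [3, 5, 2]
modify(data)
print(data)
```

Key concept: function modifies passed list.
Step by step:
`data = [3, 5, 2]` → data = [3, 5, 2]
`modify(data)` → data = [3, 5, 2, 359]
`print(data)` → prints [3, 5, 2, 359]

Answer: [3, 5, 2, 359]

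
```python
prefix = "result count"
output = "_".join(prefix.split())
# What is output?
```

Trace:
`prefix = "result count"` → prefix = 'result count'
`output = "_".join(prefix.split())` → output = 'result_count'
So output = 'result_count'

Answer: 'result_count'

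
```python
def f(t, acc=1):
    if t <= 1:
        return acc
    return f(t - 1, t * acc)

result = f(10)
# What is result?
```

Accumulator trace (n, acc): (10, 1) -> (9, 10) -> (8, 90) -> (7, 720) -> (6, 5040) -> (5, 30240) -> (4, 151200) -> (3, 604800) -> (2, 1814400) -> (1, 3628800) -> return 3628800

Answer: 3628800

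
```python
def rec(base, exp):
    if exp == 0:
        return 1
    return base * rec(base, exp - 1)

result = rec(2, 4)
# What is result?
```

rec(2, 4) = 2 * 2 * 2 * 2 = 16

Answer: 16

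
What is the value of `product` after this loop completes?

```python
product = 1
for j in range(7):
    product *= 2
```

2^7 = 128
`product` takes the values: 1 → 2 → 4 → 8 → 16 → 32 → 64 → 128

Answer: 128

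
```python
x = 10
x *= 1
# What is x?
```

Trace:
`x = 10` → x = 10
`x *= 1` → x = 10
So x = 10

Answer: 10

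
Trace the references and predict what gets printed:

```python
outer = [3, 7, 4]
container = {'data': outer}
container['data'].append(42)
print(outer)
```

Key concept: dict holds reference to list.
Step by step:
`outer = [3, 7, 4]` → outer = [3, 7, 4]
`container = {'data': outer}` → container = {'data': [3, 7, 4]}
`container['data'].append(42)` → outer = [3, 7, 4, 42]; container = {'data': [3, 7, 4, 42]}
`print(outer)` → prints [3, 7, 4, 42]

Answer: [3, 7, 4, 42]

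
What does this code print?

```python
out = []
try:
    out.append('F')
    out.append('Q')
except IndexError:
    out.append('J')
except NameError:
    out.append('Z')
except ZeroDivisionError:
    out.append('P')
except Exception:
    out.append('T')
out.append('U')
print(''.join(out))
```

Execution trace: 'F' (try body) → 'Q' (try body, no exception) → 'U' (after the try/except). Output: FQU

Answer: FQU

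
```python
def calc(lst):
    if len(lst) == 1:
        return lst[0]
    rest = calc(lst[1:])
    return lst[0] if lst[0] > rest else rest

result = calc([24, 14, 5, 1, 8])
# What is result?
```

Recursive max over [24, 14, 5, 1, 8] = 24

Answer: 24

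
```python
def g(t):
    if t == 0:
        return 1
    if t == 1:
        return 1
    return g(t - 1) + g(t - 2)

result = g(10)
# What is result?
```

Build up from base cases: g(0)=1, g(1)=1, g(2)=2, g(3)=3, g(4)=5, g(5)=8, g(6)=13, ..., g(10)=89

Answer: 89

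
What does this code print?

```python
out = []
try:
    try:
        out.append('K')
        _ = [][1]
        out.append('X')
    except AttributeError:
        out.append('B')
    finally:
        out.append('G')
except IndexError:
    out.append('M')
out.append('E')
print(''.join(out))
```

Execution trace: 'K' (try body) → 'G' (finally) → 'M' (outer except IndexError) → 'E' (after the try/except). Output: KGME

Answer: KGME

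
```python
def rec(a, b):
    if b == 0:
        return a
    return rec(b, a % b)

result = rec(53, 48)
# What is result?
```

rec(53, 48) -> rec(48, 5) -> rec(5, 3) -> rec(3, 2) -> rec(2, 1) -> rec(1, 0) -> 1

Answer: 1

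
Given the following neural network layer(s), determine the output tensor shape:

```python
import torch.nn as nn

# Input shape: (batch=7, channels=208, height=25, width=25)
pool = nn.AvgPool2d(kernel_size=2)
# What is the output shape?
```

Input: (7, 208, 25, 25) -> Output: (7, 208, 12, 12)

Answer: (7, 208, 12, 12)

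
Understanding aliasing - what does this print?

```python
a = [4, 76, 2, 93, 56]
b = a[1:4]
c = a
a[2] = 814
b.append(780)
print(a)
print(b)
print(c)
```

Key concept: slice vs alias.
Step by step:
`a = [4, 76, 2, 93, 56]` → a = [4, 76, 2, 93, 56]
`b = a[1:4]` → b = [76, 2, 93]
`c = a` → c = [4, 76, 2, 93, 56] (same object as a)
`a[2] = 814` → a = [4, 76, 814, 93, 56] (same object as c); c = [4, 76, 814, 93, 56] (same object as a)
`b.append(780)` → b = [76, 2, 93, 780]
`print(a)` → prints [4, 76, 814, 93, 56]
`print(b)` → prints [76, 2, 93, 780]
`print(c)` → prints [4, 76, 814, 93, 56]

Answer:
[4, 76, 814, 93, 56]
[76, 2, 93, 780]
[4, 76, 814, 93, 56]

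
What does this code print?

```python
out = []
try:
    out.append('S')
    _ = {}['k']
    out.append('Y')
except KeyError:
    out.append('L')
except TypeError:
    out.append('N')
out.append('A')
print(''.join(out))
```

Execution trace: 'S' (try body) → 'L' (except KeyError) → 'A' (after the try/except). Output: SLA

Answer: SLA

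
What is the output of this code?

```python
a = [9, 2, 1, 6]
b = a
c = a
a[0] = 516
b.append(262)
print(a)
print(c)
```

Key concept: multiple aliases.
Step by step:
`a = [9, 2, 1, 6]` → a = [9, 2, 1, 6]
`b = a` → b = [9, 2, 1, 6] (same object as a)
`c = a` → c = [9, 2, 1, 6] (same object as a, b)
`a[0] = 516` → a = [516, 2, 1, 6] (same object as b, c); b = [516, 2, 1, 6] (same object as a, c); c = [516, 2, 1, 6] (same object as a, b)
`b.append(262)` → a = [516, 2, 1, 6, 262] (same object as b, c); b = [516, 2, 1, 6, 262] (same object as a, c); c = [516, 2, 1, 6, 262] (same object as a, b)
`print(a)` → prints [516, 2, 1, 6, 262]
`print(c)` → prints [516, 2, 1, 6, 262]

Answer:
[516, 2, 1, 6, 262]
[516, 2, 1, 6, 262]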